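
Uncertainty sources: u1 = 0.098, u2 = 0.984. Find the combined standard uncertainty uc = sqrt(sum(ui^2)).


uc = sqrt(0.098^2 + 0.984^2)
uc = sqrt(0.97786)
uc = 0.9889

0.9889


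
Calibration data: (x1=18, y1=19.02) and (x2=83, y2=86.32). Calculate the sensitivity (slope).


slope = (y2 - y1) / (x2 - x1)
= (86.32 - 19.02) / (83 - 18)
= 67.3000 / 65
= 1.0354

1.0354


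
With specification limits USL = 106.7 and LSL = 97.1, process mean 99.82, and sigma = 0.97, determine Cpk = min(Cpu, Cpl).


Cpu = (USL - mean) / (3*sigma) = (106.7 - 99.82) / (3*0.97) = 2.3643
Cpl = (mean - LSL) / (3*sigma) = (99.82 - 97.1) / (3*0.97) = 0.9347
Cpk = min(Cpu, Cpl) = 0.9347

0.9347


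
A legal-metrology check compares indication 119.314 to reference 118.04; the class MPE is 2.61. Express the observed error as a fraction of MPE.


e = indication - reference = 119.314 - 118.04 = 1.2740
|e| = 1.2740
ratio = |e| / MPE = 1.2740 / 2.61
ratio = 0.4881

0.4881


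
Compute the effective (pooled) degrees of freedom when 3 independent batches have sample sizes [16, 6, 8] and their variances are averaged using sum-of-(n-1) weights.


nu = sum_i (n_i - 1)
nu = ((16 - 1) + (6 - 1) + (8 - 1))
nu = 15 + 5 + 7
nu = 27

27


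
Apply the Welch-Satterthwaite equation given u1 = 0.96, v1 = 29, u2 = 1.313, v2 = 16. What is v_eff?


uc = sqrt(u1^2 + u2^2) = sqrt(0.96^2 + 1.313^2) = 1.6265205
v_eff = uc^4 / (u1^4/v1 + u2^4/v2)
= 1.6265205^4 / (0.96^4/29 + 1.313^4/16)
= 6.999035 / 0.21504213
v_eff = 32.5473

32.5473


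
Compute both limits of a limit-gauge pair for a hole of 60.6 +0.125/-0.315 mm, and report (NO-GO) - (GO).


GO = nominal - lower_tol (smallest hole = maximum material condition)
GO = 60.6 - 0.315 = 60.285
NO-GO = nominal + upper_tol (largest hole = least material condition)
NO-GO = 60.6 + 0.125 = 60.725
spread = NO-GO - GO = 60.725 - 60.285 = 0.4400

0.4400


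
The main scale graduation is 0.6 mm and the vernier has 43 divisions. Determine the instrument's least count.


LC = MSD / n_div
= 0.6 / 43
= 0.0140

0.0140


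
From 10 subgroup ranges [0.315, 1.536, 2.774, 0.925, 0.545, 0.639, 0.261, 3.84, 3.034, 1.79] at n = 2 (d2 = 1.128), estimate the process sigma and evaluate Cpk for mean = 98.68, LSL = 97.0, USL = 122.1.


R_bar = (0.315 + 1.536 + 2.774 + 0.925 + 0.545 + 0.639 + 0.261 + 3.84 + 3.034 + 1.79) / 10 = 1.5659
sigma = R_bar / d2 = 1.5659 / 1.128 = 1.3882092
Cp = (USL - LSL)/(6*sigma) = (122.1 - 97.0)/(6*1.3882092) = 3.0135
Cpu = (122.1 - 98.68)/(3*1.3882092) = 5.6236
Cpl = (98.68 - 97.0)/(3*1.3882092) = 0.4034
Cpk = min(Cpu, Cpl) = 0.4034

0.4034


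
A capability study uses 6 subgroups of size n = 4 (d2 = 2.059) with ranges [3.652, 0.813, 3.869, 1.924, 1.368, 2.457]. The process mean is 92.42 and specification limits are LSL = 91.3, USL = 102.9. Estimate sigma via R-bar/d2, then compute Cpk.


R_bar = (3.652 + 0.813 + 3.869 + 1.924 + 1.368 + 2.457) / 6 = 2.3471667
sigma = R_bar / d2 = 2.3471667 / 2.059 = 1.1399547
Cp = (USL - LSL)/(6*sigma) = (102.9 - 91.3)/(6*1.1399547) = 1.6960
Cpu = (102.9 - 92.42)/(3*1.1399547) = 3.0644
Cpl = (92.42 - 91.3)/(3*1.1399547) = 0.3275
Cpk = min(Cpu, Cpl) = 0.3275

0.3275


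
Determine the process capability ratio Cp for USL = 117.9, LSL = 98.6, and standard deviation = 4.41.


Cp = (USL - LSL) / (6 * sigma)
= (117.9 - 98.6) / (6 * 4.41)
= 19.3000 / 26.4600
= 0.7294

0.7294


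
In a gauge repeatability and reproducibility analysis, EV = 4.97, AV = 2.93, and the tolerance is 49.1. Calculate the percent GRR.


GRR = sqrt(EV^2 + AV^2) = sqrt(4.97^2 + 2.93^2) = 5.7693847
%GRR = GRR / tol * 100 = 5.7693847 / 49.1 * 100
%GRR = 11.7503

11.7503


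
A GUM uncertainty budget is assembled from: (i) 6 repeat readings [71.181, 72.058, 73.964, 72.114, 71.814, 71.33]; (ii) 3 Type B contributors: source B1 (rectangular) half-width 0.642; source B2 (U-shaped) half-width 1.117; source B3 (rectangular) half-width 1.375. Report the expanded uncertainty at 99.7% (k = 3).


mean = (71.181 + 72.058 + 73.964 + 72.114 + 71.814 + 71.33) / 6 = 72.07683333
s = sqrt(sum((x - mean)^2)/(n-1)) = 0.999249
u_A = s / sqrt(n) = 0.999249 / sqrt(6) = 0.4079417
u_B1 = 0.642 / sqrt(3) = 0.37065887
u_B2 = 1.117 / sqrt(2) = 0.78983827
u_B3 = 1.375 / sqrt(3) = 0.79385662
uc = sqrt(0.4079417^2 + 0.37065887^2 + 0.78983827^2 + 0.79385662^2) = 1.2481415
U = k * uc = 3 * 1.2481415
U = 3.7444

3.7444


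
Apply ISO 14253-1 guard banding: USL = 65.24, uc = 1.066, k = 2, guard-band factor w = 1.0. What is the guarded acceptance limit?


U = k * uc = 2 * 1.066 = 2.132
guard band g = w * U = 1.0 * 2.132 = 2.132
AL = USL - g = 65.24 - 2.132
AL = 63.1080

63.1080


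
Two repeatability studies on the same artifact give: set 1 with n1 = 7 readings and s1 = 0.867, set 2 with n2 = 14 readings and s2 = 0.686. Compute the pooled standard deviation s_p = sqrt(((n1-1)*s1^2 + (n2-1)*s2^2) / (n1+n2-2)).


s_p = sqrt(((n1-1)*s1^2 + (n2-1)*s2^2) / (n1+n2-2))
numerator = (7-1)*0.867^2 + (14-1)*0.686^2 = 4.510134 + 6.117748 = 10.627882
denominator = 7 + 14 - 2 = 19
s_p^2 = 10.627882 / 19 = 0.55936221
s_p = sqrt(0.55936221) = 0.7479

0.7479


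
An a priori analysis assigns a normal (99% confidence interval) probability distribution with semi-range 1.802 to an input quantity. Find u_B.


u_B = half_width / 2.576
u_B = 1.802 / 2.576
u_B = 0.6995

0.6995


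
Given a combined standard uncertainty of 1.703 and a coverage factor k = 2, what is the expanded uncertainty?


U = k * uc
U = 2 * 1.703
U = 3.4060

3.4060


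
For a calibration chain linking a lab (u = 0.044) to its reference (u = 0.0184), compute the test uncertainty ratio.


TUR = u_lab / u_ref
= 0.044 / 0.0184
= 2.3913

2.3913


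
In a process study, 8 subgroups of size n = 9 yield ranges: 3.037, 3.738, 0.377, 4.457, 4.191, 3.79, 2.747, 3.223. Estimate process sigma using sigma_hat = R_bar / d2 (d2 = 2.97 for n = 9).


R_bar = (3.037 + 3.738 + 0.377 + 4.457 + 4.191 + 3.79 + 2.747 + 3.223) / 8
R_bar = 25.56 / 8 = 3.195
sigma_hat = R_bar / d2 = 3.195 / 2.97 = 1.0758

1.0758


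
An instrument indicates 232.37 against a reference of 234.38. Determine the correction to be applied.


Correction = standard - reading
= 234.38 - 232.37
= 2.0100

2.0100


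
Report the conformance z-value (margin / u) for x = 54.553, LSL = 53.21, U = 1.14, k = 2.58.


u = U / k = 1.14 / 2.58 = 0.44186047
margin = |LSL - x| = |53.21 - 54.553| = 1.343
z = margin / u = 1.343 / 0.44186047
z = 3.0394

3.0394


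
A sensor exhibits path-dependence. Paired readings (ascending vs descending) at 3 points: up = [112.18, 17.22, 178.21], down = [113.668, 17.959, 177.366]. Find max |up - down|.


|112.18 - 113.668| = 1.4880
|17.22 - 17.959| = 0.7390
|178.21 - 177.366| = 0.8440
hysteresis = max(diffs) = 1.4880

1.4880


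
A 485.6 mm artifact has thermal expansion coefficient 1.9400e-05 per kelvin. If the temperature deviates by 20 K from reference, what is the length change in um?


dL = L * alpha * dT
= 485.6 * 1.9400e-05 * 20
= 0.1884128 mm
dL_um = 0.1884128 * 1000 = 188.4128 um

188.4128


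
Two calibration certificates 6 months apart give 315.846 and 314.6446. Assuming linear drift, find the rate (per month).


rate = (v2 - v1) / months
= (314.6446 - 315.846) / 6
= -1.2014 / 6
= -0.2002

-0.2002


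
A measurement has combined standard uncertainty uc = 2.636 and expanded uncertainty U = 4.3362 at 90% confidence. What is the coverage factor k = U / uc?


k = U / uc
k = 4.3362 / 2.636
k = 1.645

1.645


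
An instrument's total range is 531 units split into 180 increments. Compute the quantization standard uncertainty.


resolution = range / divisions
resolution = 531 / 180 = 2.95
u_res = resolution / (2*sqrt(3))
u_res = 2.95 / 3.4641016
u_res = 0.8516

0.8516


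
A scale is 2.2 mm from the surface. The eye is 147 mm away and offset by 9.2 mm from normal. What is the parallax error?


error = h * offset / d
= 2.2 * 9.2 / 147
= 0.1377

0.1377


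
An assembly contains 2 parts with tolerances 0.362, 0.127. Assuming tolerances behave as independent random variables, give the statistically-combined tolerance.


RSS = sqrt(0.362^2 + 0.127^2)
= sqrt(0.147173)
= 0.3836

0.3836


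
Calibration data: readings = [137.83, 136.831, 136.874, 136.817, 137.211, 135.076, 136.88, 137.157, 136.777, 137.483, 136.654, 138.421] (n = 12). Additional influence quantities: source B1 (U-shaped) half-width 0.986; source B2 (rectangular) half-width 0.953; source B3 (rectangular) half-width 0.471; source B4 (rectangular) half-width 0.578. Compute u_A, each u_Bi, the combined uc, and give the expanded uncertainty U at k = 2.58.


mean = (137.83 + 136.831 + 136.874 + 136.817 + 137.211 + 135.076 + 136.88 + 137.157 + 136.777 + 137.483 + 136.654 + 138.421) / 12 = 137.0009167
s = sqrt(sum((x - mean)^2)/(n-1)) = 0.79624899
u_A = s / sqrt(n) = 0.79624899 / sqrt(12) = 0.22985728
u_B1 = 0.986 / sqrt(2) = 0.69720729
u_B2 = 0.953 / sqrt(3) = 0.55021481
u_B3 = 0.471 / sqrt(3) = 0.27193198
u_B4 = 0.578 / sqrt(3) = 0.33370846
uc = sqrt(0.22985728^2 + 0.69720729^2 + 0.55021481^2 + 0.27193198^2 + 0.33370846^2) = 1.0133988
U = k * uc = 2.58 * 1.0133988
U = 2.6146

2.6146


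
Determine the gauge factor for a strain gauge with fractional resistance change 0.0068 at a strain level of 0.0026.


GF = (dR/R) / epsilon
= 0.0068 / 0.0026
= 2.6154

2.6154


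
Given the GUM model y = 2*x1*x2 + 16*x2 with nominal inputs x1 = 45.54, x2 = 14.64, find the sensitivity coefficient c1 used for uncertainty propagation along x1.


y = 2*x1*x2 + 16*x2
dy/dx1 = 2*x2
Evaluate at x2 = 14.64: c1 = 2 * 14.64
c1 = 29.2800

29.2800


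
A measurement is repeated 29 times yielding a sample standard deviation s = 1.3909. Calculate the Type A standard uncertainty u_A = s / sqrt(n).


u_A = s / sqrt(n)
u_A = 1.3909 / sqrt(29)
u_A = 1.3909 / 5.3851648
u_A = 0.2583

0.2583


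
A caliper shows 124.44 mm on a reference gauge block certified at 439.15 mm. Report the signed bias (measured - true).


Systematic error = measured - true
= 124.44 - 439.15
= -314.7100

-314.7100


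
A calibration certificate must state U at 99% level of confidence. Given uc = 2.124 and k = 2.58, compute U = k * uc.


U = k * uc
U = 2.58 * 2.124
U = 5.4799

5.4799


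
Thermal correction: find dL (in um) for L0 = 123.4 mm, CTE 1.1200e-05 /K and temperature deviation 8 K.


dL = L * alpha * dT
= 123.4 * 1.1200e-05 * 8
= 0.0110566 mm
dL_um = 0.0110566 * 1000 = 11.0566 um

11.0566


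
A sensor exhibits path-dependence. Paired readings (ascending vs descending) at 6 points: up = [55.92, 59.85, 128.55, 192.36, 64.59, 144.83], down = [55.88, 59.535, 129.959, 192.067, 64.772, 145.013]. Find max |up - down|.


|55.92 - 55.88| = 0.0400
|59.85 - 59.535| = 0.3150
|128.55 - 129.959| = 1.4090
|192.36 - 192.067| = 0.2930
|64.59 - 64.772| = 0.1820
|144.83 - 145.013| = 0.1830
hysteresis = max(diffs) = 1.4090

1.4090


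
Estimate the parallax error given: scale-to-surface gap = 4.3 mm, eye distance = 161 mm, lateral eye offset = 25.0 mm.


error = h * offset / d
= 4.3 * 25.0 / 161
= 0.6677

0.6677


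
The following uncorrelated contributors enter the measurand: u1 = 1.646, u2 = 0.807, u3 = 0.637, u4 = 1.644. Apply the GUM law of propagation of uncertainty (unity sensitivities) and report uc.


uc = sqrt(1.646^2 + 0.807^2 + 0.637^2 + 1.644^2)
uc = sqrt(6.46907)
uc = 2.5434

2.5434


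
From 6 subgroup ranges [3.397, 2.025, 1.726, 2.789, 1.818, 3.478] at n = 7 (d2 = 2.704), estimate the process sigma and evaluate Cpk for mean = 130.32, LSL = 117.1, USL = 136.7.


R_bar = (3.397 + 2.025 + 1.726 + 2.789 + 1.818 + 3.478) / 6 = 2.5388333
sigma = R_bar / d2 = 2.5388333 / 2.704 = 0.93891764
Cp = (USL - LSL)/(6*sigma) = (136.7 - 117.1)/(6*0.93891764) = 3.4792
Cpu = (136.7 - 130.32)/(3*0.93891764) = 2.2650
Cpl = (130.32 - 117.1)/(3*0.93891764) = 4.6933
Cpk = min(Cpu, Cpl) = 2.2650

2.2650


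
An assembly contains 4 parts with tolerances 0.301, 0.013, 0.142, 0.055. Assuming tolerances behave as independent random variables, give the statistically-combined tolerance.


RSS = sqrt(0.301^2 + 0.013^2 + 0.142^2 + 0.055^2)
= sqrt(0.113959)
= 0.3376

0.3376


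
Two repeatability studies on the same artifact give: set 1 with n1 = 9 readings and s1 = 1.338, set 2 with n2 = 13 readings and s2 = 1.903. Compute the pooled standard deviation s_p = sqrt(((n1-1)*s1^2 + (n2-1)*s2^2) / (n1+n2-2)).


s_p = sqrt(((n1-1)*s1^2 + (n2-1)*s2^2) / (n1+n2-2))
numerator = (9-1)*1.338^2 + (13-1)*1.903^2 = 14.321952 + 43.456908 = 57.77886
denominator = 9 + 13 - 2 = 20
s_p^2 = 57.77886 / 20 = 2.888943
s_p = sqrt(2.888943) = 1.6997

1.6997


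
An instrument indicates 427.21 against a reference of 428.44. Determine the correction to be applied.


Correction = standard - reading
= 428.44 - 427.21
= 1.2300

1.2300


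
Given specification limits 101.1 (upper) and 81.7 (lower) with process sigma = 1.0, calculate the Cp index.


Cp = (USL - LSL) / (6 * sigma)
= (101.1 - 81.7) / (6 * 1.0)
= 19.4000 / 6.0000
= 3.2333

3.2333


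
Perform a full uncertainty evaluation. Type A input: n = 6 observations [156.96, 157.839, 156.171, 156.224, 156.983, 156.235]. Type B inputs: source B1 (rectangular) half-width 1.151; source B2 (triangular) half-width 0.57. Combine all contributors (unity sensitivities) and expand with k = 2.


mean = (156.96 + 157.839 + 156.171 + 156.224 + 156.983 + 156.235) / 6 = 156.7353333
s = sqrt(sum((x - mean)^2)/(n-1)) = 0.65729161
u_A = s / sqrt(n) = 0.65729161 / sqrt(6) = 0.26833818
u_B1 = 1.151 / sqrt(3) = 0.66453016
u_B2 = 0.57 / sqrt(6) = 0.23270153
uc = sqrt(0.26833818^2 + 0.66453016^2 + 0.23270153^2) = 0.75349566
U = k * uc = 2 * 0.75349566
U = 1.5070

1.5070


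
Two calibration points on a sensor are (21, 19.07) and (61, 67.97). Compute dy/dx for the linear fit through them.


slope = (y2 - y1) / (x2 - x1)
= (67.97 - 19.07) / (61 - 21)
= 48.9000 / 40
= 1.2225

1.2225


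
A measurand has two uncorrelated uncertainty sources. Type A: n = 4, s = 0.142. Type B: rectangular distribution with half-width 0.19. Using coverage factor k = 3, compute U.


u_A = s / sqrt(n) = 0.142 / sqrt(4) = 0.071
u_B = half_width / sqrt(3) = 0.19 / sqrt(3) = 0.10969655
uc = sqrt(u_A^2 + u_B^2) = sqrt(0.071^2 + 0.10969655^2) = 0.13066879
U = k * uc = 3 * 0.13066879
U = 0.3920

0.3920


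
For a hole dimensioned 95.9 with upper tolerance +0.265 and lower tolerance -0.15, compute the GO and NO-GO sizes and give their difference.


GO = nominal - lower_tol (smallest hole = maximum material condition)
GO = 95.9 - 0.15 = 95.75
NO-GO = nominal + upper_tol (largest hole = least material condition)
NO-GO = 95.9 + 0.265 = 96.165
spread = NO-GO - GO = 96.165 - 95.75 = 0.4150

0.4150


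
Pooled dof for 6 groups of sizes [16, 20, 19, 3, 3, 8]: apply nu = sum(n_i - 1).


nu = sum_i (n_i - 1)
nu = ((16 - 1) + (20 - 1) + (19 - 1) + (3 - 1) + (3 - 1) + (8 - 1))
nu = 15 + 19 + 18 + 2 + 2 + 7
nu = 63

63


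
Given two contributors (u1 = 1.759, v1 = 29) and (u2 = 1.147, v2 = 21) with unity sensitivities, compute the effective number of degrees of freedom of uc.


uc = sqrt(u1^2 + u2^2) = sqrt(1.759^2 + 1.147^2) = 2.0999262
v_eff = uc^4 / (u1^4/v1 + u2^4/v2)
= 2.0999262^4 / (1.759^4/29 + 1.147^4/21)
= 19.445366 / 0.41253541
v_eff = 47.1362

47.1362


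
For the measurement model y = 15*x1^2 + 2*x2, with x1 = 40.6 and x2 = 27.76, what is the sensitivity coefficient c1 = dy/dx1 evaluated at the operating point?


y = 15*x1^2 + 2*x2
dy/dx1 = 2*15*x1
Evaluate at x1 = 40.6: c1 = 30 * 40.6
c1 = 1218.0000

1218.0000


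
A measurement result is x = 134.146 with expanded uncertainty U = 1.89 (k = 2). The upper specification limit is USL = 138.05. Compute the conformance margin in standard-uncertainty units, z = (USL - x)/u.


u = U / k = 1.89 / 2 = 0.945
margin = |USL - x| = |138.05 - 134.146| = 3.904
z = margin / u = 3.904 / 0.945
z = 4.1312

4.1312


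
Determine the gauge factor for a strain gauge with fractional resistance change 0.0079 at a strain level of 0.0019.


GF = (dR/R) / epsilon
= 0.0079 / 0.0019
= 4.1579

4.1579


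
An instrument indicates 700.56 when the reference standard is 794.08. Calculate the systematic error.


Systematic error = measured - true
= 700.56 - 794.08
= -93.5200

-93.5200


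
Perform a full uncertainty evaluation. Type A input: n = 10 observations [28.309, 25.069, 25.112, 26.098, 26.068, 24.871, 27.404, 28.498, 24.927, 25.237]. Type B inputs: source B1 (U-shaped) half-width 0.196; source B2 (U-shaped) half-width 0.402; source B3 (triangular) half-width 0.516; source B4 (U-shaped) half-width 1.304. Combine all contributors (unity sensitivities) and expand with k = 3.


mean = (28.309 + 25.069 + 25.112 + 26.098 + 26.068 + 24.871 + 27.404 + 28.498 + 24.927 + 25.237) / 10 = 26.1593
s = sqrt(sum((x - mean)^2)/(n-1)) = 1.4129012
u_A = s / sqrt(n) = 1.4129012 / sqrt(10) = 0.44679859
u_B1 = 0.196 / sqrt(2) = 0.13859293
u_B2 = 0.402 / sqrt(2) = 0.28425693
u_B3 = 0.516 / sqrt(6) = 0.21065612
u_B4 = 1.304 / sqrt(2) = 0.92206724
uc = sqrt(0.44679859^2 + 0.13859293^2 + 0.28425693^2 + 0.21065612^2 + 0.92206724^2) = 1.0928051
U = k * uc = 3 * 1.0928051
U = 3.2784

3.2784


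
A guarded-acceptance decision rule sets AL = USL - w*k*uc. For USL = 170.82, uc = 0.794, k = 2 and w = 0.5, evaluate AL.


U = k * uc = 2 * 0.794 = 1.588
guard band g = w * U = 0.5 * 1.588 = 0.794
AL = USL - g = 170.82 - 0.794
AL = 170.0260

170.0260


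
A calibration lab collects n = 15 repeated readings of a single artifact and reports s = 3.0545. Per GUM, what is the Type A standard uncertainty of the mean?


u_A = s / sqrt(n)
u_A = 3.0545 / sqrt(15)
u_A = 3.0545 / 3.8729833
u_A = 0.7887

0.7887


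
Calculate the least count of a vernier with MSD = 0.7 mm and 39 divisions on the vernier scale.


LC = MSD / n_div
= 0.7 / 39
= 0.0179

0.0179


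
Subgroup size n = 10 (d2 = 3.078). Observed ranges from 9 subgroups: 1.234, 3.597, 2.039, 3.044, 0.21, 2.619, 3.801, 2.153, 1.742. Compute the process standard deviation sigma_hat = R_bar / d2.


R_bar = (1.234 + 3.597 + 2.039 + 3.044 + 0.21 + 2.619 + 3.801 + 2.153 + 1.742) / 9
R_bar = 20.439 / 9 = 2.271
sigma_hat = R_bar / d2 = 2.271 / 3.078 = 0.7378

0.7378


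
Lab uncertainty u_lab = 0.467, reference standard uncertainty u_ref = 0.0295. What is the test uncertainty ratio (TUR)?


TUR = u_lab / u_ref
= 0.467 / 0.0295
= 15.8305

15.8305


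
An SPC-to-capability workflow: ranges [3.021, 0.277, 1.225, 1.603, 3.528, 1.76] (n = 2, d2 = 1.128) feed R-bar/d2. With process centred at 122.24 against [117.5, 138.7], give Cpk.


R_bar = (3.021 + 0.277 + 1.225 + 1.603 + 3.528 + 1.76) / 6 = 1.9023333
sigma = R_bar / d2 = 1.9023333 / 1.128 = 1.6864657
Cp = (USL - LSL)/(6*sigma) = (138.7 - 117.5)/(6*1.6864657) = 2.0951
Cpu = (138.7 - 122.24)/(3*1.6864657) = 3.2534
Cpl = (122.24 - 117.5)/(3*1.6864657) = 0.9369
Cpk = min(Cpu, Cpl) = 0.9369

0.9369


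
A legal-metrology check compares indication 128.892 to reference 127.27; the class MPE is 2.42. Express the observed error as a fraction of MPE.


e = indication - reference = 128.892 - 127.27 = 1.6220
|e| = 1.6220
ratio = |e| / MPE = 1.6220 / 2.42
ratio = 0.6702

0.6702


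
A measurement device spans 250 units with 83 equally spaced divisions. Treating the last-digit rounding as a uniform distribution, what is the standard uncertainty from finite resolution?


resolution = range / divisions
resolution = 250 / 83 = 3.0120482
u_res = resolution / (2*sqrt(3))
u_res = 3.0120482 / 3.4641016
u_res = 0.8695

0.8695


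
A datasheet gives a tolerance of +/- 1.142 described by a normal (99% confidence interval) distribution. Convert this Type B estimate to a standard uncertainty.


u_B = half_width / 2.576
u_B = 1.142 / 2.576
u_B = 0.4433

0.4433


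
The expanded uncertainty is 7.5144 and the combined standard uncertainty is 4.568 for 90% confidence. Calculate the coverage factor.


k = U / uc
k = 7.5144 / 4.568
k = 1.645

1.645


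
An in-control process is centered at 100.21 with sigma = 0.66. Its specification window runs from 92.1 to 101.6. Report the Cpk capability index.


Cpu = (USL - mean) / (3*sigma) = (101.6 - 100.21) / (3*0.66) = 0.7020
Cpl = (mean - LSL) / (3*sigma) = (100.21 - 92.1) / (3*0.66) = 4.0960
Cpk = min(Cpu, Cpl) = 0.7020

0.7020


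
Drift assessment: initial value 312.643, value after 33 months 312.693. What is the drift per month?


rate = (v2 - v1) / months
= (312.693 - 312.643) / 33
= 0.0500 / 33
= 0.0015

0.0015


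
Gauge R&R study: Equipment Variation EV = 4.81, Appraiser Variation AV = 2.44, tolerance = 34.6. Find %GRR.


GRR = sqrt(EV^2 + AV^2) = sqrt(4.81^2 + 2.44^2) = 5.3934868
%GRR = GRR / tol * 100 = 5.3934868 / 34.6 * 100
%GRR = 15.5881

15.5881


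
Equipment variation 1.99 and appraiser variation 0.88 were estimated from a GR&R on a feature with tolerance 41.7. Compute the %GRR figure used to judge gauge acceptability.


GRR = sqrt(EV^2 + AV^2) = sqrt(1.99^2 + 0.88^2) = 2.1758906
%GRR = GRR / tol * 100 = 2.1758906 / 41.7 * 100
%GRR = 5.2180

5.2180


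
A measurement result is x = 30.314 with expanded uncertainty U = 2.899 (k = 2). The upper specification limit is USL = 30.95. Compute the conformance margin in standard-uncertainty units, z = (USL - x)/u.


u = U / k = 2.899 / 2 = 1.4495
margin = |USL - x| = |30.95 - 30.314| = 0.636
z = margin / u = 0.636 / 1.4495
z = 0.4388

0.4388


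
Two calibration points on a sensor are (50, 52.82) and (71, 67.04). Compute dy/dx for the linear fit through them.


slope = (y2 - y1) / (x2 - x1)
= (67.04 - 52.82) / (71 - 50)
= 14.2200 / 21
= 0.6771

0.6771


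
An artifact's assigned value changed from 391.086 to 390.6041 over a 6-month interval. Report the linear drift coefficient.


rate = (v2 - v1) / months
= (390.6041 - 391.086) / 6
= -0.4819 / 6
= -0.0803

-0.0803


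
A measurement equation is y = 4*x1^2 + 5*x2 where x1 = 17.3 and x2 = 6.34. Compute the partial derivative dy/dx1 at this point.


y = 4*x1^2 + 5*x2
dy/dx1 = 2*4*x1
Evaluate at x1 = 17.3: c1 = 8 * 17.3
c1 = 138.4000

138.4000


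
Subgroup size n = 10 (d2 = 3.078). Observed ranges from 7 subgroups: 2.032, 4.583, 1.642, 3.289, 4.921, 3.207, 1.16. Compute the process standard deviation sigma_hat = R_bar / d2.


R_bar = (2.032 + 4.583 + 1.642 + 3.289 + 4.921 + 3.207 + 1.16) / 7
R_bar = 20.834 / 7 = 2.9762857
sigma_hat = R_bar / d2 = 2.9762857 / 3.078 = 0.9670

0.9670


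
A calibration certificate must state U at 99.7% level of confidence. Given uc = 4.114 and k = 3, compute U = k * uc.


U = k * uc
U = 3 * 4.114
U = 12.3420

12.3420


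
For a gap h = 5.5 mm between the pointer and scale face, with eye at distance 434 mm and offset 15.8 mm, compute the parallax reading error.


error = h * offset / d
= 5.5 * 15.8 / 434
= 0.2002

0.2002


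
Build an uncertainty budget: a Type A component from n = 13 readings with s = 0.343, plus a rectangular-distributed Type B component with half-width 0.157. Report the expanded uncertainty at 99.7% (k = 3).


u_A = s / sqrt(n) = 0.343 / sqrt(13) = 0.095131084
u_B = half_width / sqrt(3) = 0.157 / sqrt(3) = 0.090643992
uc = sqrt(u_A^2 + u_B^2) = sqrt(0.095131084^2 + 0.090643992^2) = 0.13140113
U = k * uc = 3 * 0.13140113
U = 0.3942

0.3942


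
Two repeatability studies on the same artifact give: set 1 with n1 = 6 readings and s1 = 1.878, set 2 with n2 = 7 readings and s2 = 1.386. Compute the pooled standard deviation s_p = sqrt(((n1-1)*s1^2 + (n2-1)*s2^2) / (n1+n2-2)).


s_p = sqrt(((n1-1)*s1^2 + (n2-1)*s2^2) / (n1+n2-2))
numerator = (6-1)*1.878^2 + (7-1)*1.386^2 = 17.63442 + 11.525976 = 29.160396
denominator = 6 + 7 - 2 = 11
s_p^2 = 29.160396 / 11 = 2.6509451
s_p = sqrt(2.6509451) = 1.6282

1.6282


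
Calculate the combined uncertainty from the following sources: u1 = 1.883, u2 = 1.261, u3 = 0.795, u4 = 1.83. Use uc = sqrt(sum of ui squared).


uc = sqrt(1.883^2 + 1.261^2 + 0.795^2 + 1.83^2)
uc = sqrt(9.116735)
uc = 3.0194

3.0194


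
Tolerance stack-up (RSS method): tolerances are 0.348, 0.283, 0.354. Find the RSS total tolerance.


RSS = sqrt(0.348^2 + 0.283^2 + 0.354^2)
= sqrt(0.326509)
= 0.5714

0.5714


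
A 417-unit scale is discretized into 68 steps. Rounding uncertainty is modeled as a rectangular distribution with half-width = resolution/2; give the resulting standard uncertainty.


resolution = range / divisions
resolution = 417 / 68 = 6.1323529
u_res = resolution / (2*sqrt(3))
u_res = 6.1323529 / 3.4641016
u_res = 1.7703

1.7703


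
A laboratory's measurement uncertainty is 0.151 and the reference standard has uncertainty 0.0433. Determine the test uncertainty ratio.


TUR = u_lab / u_ref
= 0.151 / 0.0433
= 3.4873

3.4873


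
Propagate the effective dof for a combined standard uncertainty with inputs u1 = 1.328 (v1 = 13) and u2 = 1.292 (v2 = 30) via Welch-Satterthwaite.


uc = sqrt(u1^2 + u2^2) = sqrt(1.328^2 + 1.292^2) = 1.8527946
v_eff = uc^4 / (u1^4/v1 + u2^4/v2)
= 1.8527946^4 / (1.328^4/13 + 1.292^4/30)
= 11.784444 / 0.33212976
v_eff = 35.4814

35.4814


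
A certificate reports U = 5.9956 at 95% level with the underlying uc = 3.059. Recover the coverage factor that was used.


k = U / uc
k = 5.9956 / 3.059
k = 1.96

1.96


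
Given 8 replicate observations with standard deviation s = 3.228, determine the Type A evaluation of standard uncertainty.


u_A = s / sqrt(n)
u_A = 3.228 / sqrt(8)
u_A = 3.228 / 2.8284271
u_A = 1.1413

1.1413


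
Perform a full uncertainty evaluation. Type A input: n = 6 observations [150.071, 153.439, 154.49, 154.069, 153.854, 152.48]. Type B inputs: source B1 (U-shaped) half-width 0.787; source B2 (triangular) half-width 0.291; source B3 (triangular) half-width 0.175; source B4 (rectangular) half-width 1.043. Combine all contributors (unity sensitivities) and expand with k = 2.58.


mean = (150.071 + 153.439 + 154.49 + 154.069 + 153.854 + 152.48) / 6 = 153.0671667
s = sqrt(sum((x - mean)^2)/(n-1)) = 1.6190905
u_A = s / sqrt(n) = 1.6190905 / sqrt(6) = 0.66099093
u_B1 = 0.787 / sqrt(2) = 0.55649304
u_B2 = 0.291 / sqrt(6) = 0.11880025
u_B3 = 0.175 / sqrt(6) = 0.071443451
u_B4 = 1.043 / sqrt(3) = 0.60217633
uc = sqrt(0.66099093^2 + 0.55649304^2 + 0.11880025^2 + 0.071443451^2 + 0.60217633^2) = 1.0622747
U = k * uc = 2.58 * 1.0622747
U = 2.7407

2.7407


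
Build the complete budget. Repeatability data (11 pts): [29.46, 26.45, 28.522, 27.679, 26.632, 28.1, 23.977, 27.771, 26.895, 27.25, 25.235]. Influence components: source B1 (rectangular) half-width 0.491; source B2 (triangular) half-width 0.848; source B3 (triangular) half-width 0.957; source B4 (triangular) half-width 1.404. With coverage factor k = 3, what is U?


mean = (29.46 + 26.45 + 28.522 + 27.679 + 26.632 + 28.1 + 23.977 + 27.771 + 26.895 + 27.25 + 25.235) / 11 = 27.08827273
s = sqrt(sum((x - mean)^2)/(n-1)) = 1.5268614
u_A = s / sqrt(n) = 1.5268614 / sqrt(11) = 0.46036603
u_B1 = 0.491 / sqrt(3) = 0.28347898
u_B2 = 0.848 / sqrt(6) = 0.34619455
u_B3 = 0.957 / sqrt(6) = 0.39069361
u_B4 = 1.404 / sqrt(6) = 0.5731806
uc = sqrt(0.46036603^2 + 0.28347898^2 + 0.34619455^2 + 0.39069361^2 + 0.5731806^2) = 0.94515892
U = k * uc = 3 * 0.94515892
U = 2.8355

2.8355


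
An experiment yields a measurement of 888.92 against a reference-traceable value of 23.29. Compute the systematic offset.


Systematic error = measured - true
= 888.92 - 23.29
= 865.6300

865.6300


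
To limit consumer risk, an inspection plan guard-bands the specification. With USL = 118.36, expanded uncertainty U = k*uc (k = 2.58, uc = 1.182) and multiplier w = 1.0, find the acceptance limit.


U = k * uc = 2.58 * 1.182 = 3.04956
guard band g = w * U = 1.0 * 3.04956 = 3.04956
AL = USL - g = 118.36 - 3.04956
AL = 115.3104

115.3104


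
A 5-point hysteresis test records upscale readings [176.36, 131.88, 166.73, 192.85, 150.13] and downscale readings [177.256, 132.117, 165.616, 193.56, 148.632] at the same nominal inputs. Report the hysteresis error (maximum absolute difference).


|176.36 - 177.256| = 0.8960
|131.88 - 132.117| = 0.2370
|166.73 - 165.616| = 1.1140
|192.85 - 193.56| = 0.7100
|150.13 - 148.632| = 1.4980
hysteresis = max(diffs) = 1.4980

1.4980


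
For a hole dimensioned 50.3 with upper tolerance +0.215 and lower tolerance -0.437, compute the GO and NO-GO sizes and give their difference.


GO = nominal - lower_tol (smallest hole = maximum material condition)
GO = 50.3 - 0.437 = 49.863
NO-GO = nominal + upper_tol (largest hole = least material condition)
NO-GO = 50.3 + 0.215 = 50.515
spread = NO-GO - GO = 50.515 - 49.863 = 0.6520

0.6520


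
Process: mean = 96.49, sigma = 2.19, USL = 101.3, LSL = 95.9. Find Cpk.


Cpu = (USL - mean) / (3*sigma) = (101.3 - 96.49) / (3*2.19) = 0.7321
Cpl = (mean - LSL) / (3*sigma) = (96.49 - 95.9) / (3*2.19) = 0.0898
Cpk = min(Cpu, Cpl) = 0.0898

0.0898


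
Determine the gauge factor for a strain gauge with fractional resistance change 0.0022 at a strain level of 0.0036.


GF = (dR/R) / epsilon
= 0.0022 / 0.0036
= 0.6111

0.6111


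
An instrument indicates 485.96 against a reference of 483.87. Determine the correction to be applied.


Correction = standard - reading
= 483.87 - 485.96
= -2.0900

-2.0900


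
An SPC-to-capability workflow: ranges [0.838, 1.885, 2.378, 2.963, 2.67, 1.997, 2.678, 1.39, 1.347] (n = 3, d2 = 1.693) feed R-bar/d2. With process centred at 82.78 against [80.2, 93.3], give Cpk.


R_bar = (0.838 + 1.885 + 2.378 + 2.963 + 2.67 + 1.997 + 2.678 + 1.39 + 1.347) / 9 = 2.0162222
sigma = R_bar / d2 = 2.0162222 / 1.693 = 1.1909168
Cp = (USL - LSL)/(6*sigma) = (93.3 - 80.2)/(6*1.1909168) = 1.8333
Cpu = (93.3 - 82.78)/(3*1.1909168) = 2.9445
Cpl = (82.78 - 80.2)/(3*1.1909168) = 0.7221
Cpk = min(Cpu, Cpl) = 0.7221

0.7221


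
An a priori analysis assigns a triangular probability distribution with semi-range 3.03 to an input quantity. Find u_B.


u_B = half_width / sqrt(6)
u_B = 3.03 / 2.4494897
u_B = 1.2370

1.2370


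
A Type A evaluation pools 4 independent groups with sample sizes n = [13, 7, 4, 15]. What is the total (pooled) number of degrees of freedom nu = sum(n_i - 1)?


nu = sum_i (n_i - 1)
nu = ((13 - 1) + (7 - 1) + (4 - 1) + (15 - 1))
nu = 12 + 6 + 3 + 14
nu = 35

35


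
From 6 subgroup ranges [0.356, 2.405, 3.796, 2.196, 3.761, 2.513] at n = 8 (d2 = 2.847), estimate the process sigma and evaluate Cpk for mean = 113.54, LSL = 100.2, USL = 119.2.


R_bar = (0.356 + 2.405 + 3.796 + 2.196 + 3.761 + 2.513) / 6 = 2.5045
sigma = R_bar / d2 = 2.5045 / 2.847 = 0.87969793
Cp = (USL - LSL)/(6*sigma) = (119.2 - 100.2)/(6*0.87969793) = 3.5997
Cpu = (119.2 - 113.54)/(3*0.87969793) = 2.1447
Cpl = (113.54 - 100.2)/(3*0.87969793) = 5.0548
Cpk = min(Cpu, Cpl) = 2.1447

2.1447


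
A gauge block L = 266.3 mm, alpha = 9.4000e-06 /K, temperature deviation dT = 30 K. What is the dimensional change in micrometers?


dL = L * alpha * dT
= 266.3 * 9.4000e-06 * 30
= 0.0750966 mm
dL_um = 0.0750966 * 1000 = 75.0966 um

75.0966


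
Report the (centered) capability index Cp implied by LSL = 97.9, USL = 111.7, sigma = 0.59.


Cp = (USL - LSL) / (6 * sigma)
= (111.7 - 97.9) / (6 * 0.59)
= 13.8000 / 3.5400
= 3.8983

3.8983


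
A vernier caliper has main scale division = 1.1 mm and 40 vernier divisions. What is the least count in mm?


LC = MSD / n_div
= 1.1 / 40
= 0.0275

0.0275


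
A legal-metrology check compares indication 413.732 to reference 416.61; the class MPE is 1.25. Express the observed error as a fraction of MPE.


e = indication - reference = 413.732 - 416.61 = -2.8780
|e| = 2.8780
ratio = |e| / MPE = 2.8780 / 1.25
ratio = 2.3024

2.3024


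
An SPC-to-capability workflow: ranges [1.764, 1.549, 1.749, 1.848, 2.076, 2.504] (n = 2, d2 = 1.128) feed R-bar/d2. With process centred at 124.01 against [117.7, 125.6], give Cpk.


R_bar = (1.764 + 1.549 + 1.749 + 1.848 + 2.076 + 2.504) / 6 = 1.915
sigma = R_bar / d2 = 1.915 / 1.128 = 1.697695
Cp = (USL - LSL)/(6*sigma) = (125.6 - 117.7)/(6*1.697695) = 0.7756
Cpu = (125.6 - 124.01)/(3*1.697695) = 0.3122
Cpl = (124.01 - 117.7)/(3*1.697695) = 1.2389
Cpk = min(Cpu, Cpl) = 0.3122

0.3122


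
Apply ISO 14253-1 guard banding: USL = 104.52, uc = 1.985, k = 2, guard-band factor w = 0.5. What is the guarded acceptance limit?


U = k * uc = 2 * 1.985 = 3.97
guard band g = w * U = 0.5 * 3.97 = 1.985
AL = USL - g = 104.52 - 1.985
AL = 102.5350

102.5350


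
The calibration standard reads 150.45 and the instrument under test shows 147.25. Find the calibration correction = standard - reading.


Correction = standard - reading
= 150.45 - 147.25
= 3.2000

3.2000


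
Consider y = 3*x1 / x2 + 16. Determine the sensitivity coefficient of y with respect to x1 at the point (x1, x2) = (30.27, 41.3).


y = 3*x1 / x2 + 16
dy/dx1 = 3/x2
Evaluate at x2 = 41.3: c1 = 3 / 41.3
c1 = 0.0726

0.0726


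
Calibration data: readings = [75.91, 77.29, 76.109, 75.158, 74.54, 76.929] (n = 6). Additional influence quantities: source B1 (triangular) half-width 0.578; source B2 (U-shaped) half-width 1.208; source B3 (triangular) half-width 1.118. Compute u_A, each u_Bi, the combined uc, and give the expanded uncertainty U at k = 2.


mean = (75.91 + 77.29 + 76.109 + 75.158 + 74.54 + 76.929) / 6 = 75.98933333
s = sqrt(sum((x - mean)^2)/(n-1)) = 1.0379791
u_A = s / sqrt(n) = 1.0379791 / sqrt(6) = 0.42375319
u_B1 = 0.578 / sqrt(6) = 0.23596751
u_B2 = 1.208 / sqrt(2) = 0.85418499
u_B3 = 1.118 / sqrt(6) = 0.45642159
uc = sqrt(0.42375319^2 + 0.23596751^2 + 0.85418499^2 + 0.45642159^2) = 1.0831436
U = k * uc = 2 * 1.0831436
U = 2.1663

2.1663


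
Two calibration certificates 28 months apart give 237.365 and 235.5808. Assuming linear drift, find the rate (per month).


rate = (v2 - v1) / months
= (235.5808 - 237.365) / 28
= -1.7842 / 28
= -0.0637

-0.0637


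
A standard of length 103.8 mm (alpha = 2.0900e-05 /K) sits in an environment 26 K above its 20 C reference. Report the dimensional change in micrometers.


dL = L * alpha * dT
= 103.8 * 2.0900e-05 * 26
= 0.0564049 mm
dL_um = 0.0564049 * 1000 = 56.4049 um

56.4049


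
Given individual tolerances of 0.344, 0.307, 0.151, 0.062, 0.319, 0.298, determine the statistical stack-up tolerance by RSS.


RSS = sqrt(0.344^2 + 0.307^2 + 0.151^2 + 0.062^2 + 0.319^2 + 0.298^2)
= sqrt(0.429795)
= 0.6556

0.6556


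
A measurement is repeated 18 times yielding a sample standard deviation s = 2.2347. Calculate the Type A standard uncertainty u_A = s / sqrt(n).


u_A = s / sqrt(n)
u_A = 2.2347 / sqrt(18)
u_A = 2.2347 / 4.2426407
u_A = 0.5267

0.5267


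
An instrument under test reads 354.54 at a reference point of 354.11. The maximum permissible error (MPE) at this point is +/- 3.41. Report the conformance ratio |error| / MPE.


e = indication - reference = 354.54 - 354.11 = 0.4300
|e| = 0.4300
ratio = |e| / MPE = 0.4300 / 3.41
ratio = 0.1261

0.1261


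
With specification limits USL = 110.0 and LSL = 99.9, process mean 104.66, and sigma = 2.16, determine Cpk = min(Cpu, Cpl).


Cpu = (USL - mean) / (3*sigma) = (110.0 - 104.66) / (3*2.16) = 0.8241
Cpl = (mean - LSL) / (3*sigma) = (104.66 - 99.9) / (3*2.16) = 0.7346
Cpk = min(Cpu, Cpl) = 0.7346

0.7346


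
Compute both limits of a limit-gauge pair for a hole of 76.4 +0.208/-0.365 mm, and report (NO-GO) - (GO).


GO = nominal - lower_tol (smallest hole = maximum material condition)
GO = 76.4 - 0.365 = 76.035
NO-GO = nominal + upper_tol (largest hole = least material condition)
NO-GO = 76.4 + 0.208 = 76.608
spread = NO-GO - GO = 76.608 - 76.035 = 0.5730

0.5730


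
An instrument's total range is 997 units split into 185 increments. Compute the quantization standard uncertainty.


resolution = range / divisions
resolution = 997 / 185 = 5.3891892
u_res = resolution / (2*sqrt(3))
u_res = 5.3891892 / 3.4641016
u_res = 1.5557

1.5557


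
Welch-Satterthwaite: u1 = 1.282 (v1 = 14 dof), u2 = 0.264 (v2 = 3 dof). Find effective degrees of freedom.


uc = sqrt(u1^2 + u2^2) = sqrt(1.282^2 + 0.264^2) = 1.3089003
v_eff = uc^4 / (u1^4/v1 + u2^4/v2)
= 1.3089003^4 / (1.282^4/14 + 0.264^4/3)
= 2.9351228 / 0.19455997
v_eff = 15.0860

15.0860


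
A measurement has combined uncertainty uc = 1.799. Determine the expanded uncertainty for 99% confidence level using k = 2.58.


U = k * uc
U = 2.58 * 1.799
U = 4.6414

4.6414


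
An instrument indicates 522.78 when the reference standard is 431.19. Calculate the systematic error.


Systematic error = measured - true
= 522.78 - 431.19
= 91.5900

91.5900


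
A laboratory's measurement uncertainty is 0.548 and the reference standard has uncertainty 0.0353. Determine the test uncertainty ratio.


TUR = u_lab / u_ref
= 0.548 / 0.0353
= 15.5241

15.5241


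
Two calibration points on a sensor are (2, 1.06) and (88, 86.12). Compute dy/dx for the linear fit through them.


slope = (y2 - y1) / (x2 - x1)
= (86.12 - 1.06) / (88 - 2)
= 85.0600 / 86
= 0.9891

0.9891


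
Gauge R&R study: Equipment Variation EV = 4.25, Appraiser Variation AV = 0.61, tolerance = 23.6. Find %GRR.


GRR = sqrt(EV^2 + AV^2) = sqrt(4.25^2 + 0.61^2) = 4.2935533
%GRR = GRR / tol * 100 = 4.2935533 / 23.6 * 100
%GRR = 18.1930

18.1930


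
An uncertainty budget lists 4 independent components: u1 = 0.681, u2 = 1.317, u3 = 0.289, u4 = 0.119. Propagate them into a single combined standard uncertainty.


uc = sqrt(0.681^2 + 1.317^2 + 0.289^2 + 0.119^2)
uc = sqrt(2.295932)
uc = 1.5152

1.5152


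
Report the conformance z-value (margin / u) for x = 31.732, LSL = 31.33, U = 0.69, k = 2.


u = U / k = 0.69 / 2 = 0.345
margin = |LSL - x| = |31.33 - 31.732| = 0.402
z = margin / u = 0.402 / 0.345
z = 1.1652

1.1652


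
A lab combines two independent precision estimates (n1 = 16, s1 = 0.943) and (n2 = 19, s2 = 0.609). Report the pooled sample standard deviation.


s_p = sqrt(((n1-1)*s1^2 + (n2-1)*s2^2) / (n1+n2-2))
numerator = (16-1)*0.943^2 + (19-1)*0.609^2 = 13.338735 + 6.675858 = 20.014593
denominator = 16 + 19 - 2 = 33
s_p^2 = 20.014593 / 33 = 0.60650282
s_p = sqrt(0.60650282) = 0.7788

0.7788


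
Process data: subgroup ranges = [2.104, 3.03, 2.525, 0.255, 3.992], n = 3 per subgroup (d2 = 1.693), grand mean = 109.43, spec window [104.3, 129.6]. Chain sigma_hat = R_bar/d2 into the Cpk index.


R_bar = (2.104 + 3.03 + 2.525 + 0.255 + 3.992) / 5 = 2.3812
sigma = R_bar / d2 = 2.3812 / 1.693 = 1.4064973
Cp = (USL - LSL)/(6*sigma) = (129.6 - 104.3)/(6*1.4064973) = 2.9980
Cpu = (129.6 - 109.43)/(3*1.4064973) = 4.7802
Cpl = (109.43 - 104.3)/(3*1.4064973) = 1.2158
Cpk = min(Cpu, Cpl) = 1.2158

1.2158


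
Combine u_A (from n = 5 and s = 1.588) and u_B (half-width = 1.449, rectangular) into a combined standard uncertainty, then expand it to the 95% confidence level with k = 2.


u_A = s / sqrt(n) = 1.588 / sqrt(5) = 0.71017519
u_B = half_width / sqrt(3) = 1.449 / sqrt(3) = 0.83658054
uc = sqrt(u_A^2 + u_B^2) = sqrt(0.71017519^2 + 0.83658054^2) = 1.0973677
U = k * uc = 2 * 1.0973677
U = 2.1947

2.1947


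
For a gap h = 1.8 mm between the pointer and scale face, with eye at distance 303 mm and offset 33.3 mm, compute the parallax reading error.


error = h * offset / d
= 1.8 * 33.3 / 303
= 0.1978

0.1978


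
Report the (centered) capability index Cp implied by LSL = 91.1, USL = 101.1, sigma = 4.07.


Cp = (USL - LSL) / (6 * sigma)
= (101.1 - 91.1) / (6 * 4.07)
= 10.0000 / 24.4200
= 0.4095

0.4095


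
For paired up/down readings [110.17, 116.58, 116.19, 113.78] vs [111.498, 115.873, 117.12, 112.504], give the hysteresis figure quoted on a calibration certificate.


|110.17 - 111.498| = 1.3280
|116.58 - 115.873| = 0.7070
|116.19 - 117.12| = 0.9300
|113.78 - 112.504| = 1.2760
hysteresis = max(diffs) = 1.3280

1.3280


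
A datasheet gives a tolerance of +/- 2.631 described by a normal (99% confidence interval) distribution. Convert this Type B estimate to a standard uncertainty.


u_B = half_width / 2.576
u_B = 2.631 / 2.576
u_B = 1.0214

1.0214
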